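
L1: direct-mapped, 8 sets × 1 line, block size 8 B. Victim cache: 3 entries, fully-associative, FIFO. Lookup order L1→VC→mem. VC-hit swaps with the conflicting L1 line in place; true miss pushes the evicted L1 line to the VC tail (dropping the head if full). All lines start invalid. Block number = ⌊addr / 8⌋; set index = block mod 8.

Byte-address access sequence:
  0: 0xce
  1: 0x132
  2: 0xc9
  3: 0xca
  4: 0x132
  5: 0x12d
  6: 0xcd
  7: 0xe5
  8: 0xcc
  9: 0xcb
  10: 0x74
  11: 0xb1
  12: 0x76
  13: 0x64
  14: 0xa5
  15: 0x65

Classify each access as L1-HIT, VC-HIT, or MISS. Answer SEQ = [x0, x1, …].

0: 0xce (blk 25, set 1) → MISS  vc=[]
1: 0x132 (blk 38, set 6) → MISS  vc=[]
2: 0xc9 (blk 25, set 1) → L1-HIT  vc=[]
3: 0xca (blk 25, set 1) → L1-HIT  vc=[]
4: 0x132 (blk 38, set 6) → L1-HIT  vc=[]
5: 0x12d (blk 37, set 5) → MISS  vc=[]
6: 0xcd (blk 25, set 1) → L1-HIT  vc=[]
7: 0xe5 (blk 28, set 4) → MISS  vc=[]
8: 0xcc (blk 25, set 1) → L1-HIT  vc=[]
9: 0xcb (blk 25, set 1) → L1-HIT  vc=[]
10: 0x74 (blk 14, set 6) → MISS  vc=[38]
11: 0xb1 (blk 22, set 6) → MISS  vc=[38, 14]
12: 0x76 (blk 14, set 6) → VC-HIT  vc=[38, 22]
13: 0x64 (blk 12, set 4) → MISS  vc=[38, 22, 28]
14: 0xa5 (blk 20, set 4) → MISS  vc=[22, 28, 12]
15: 0x65 (blk 12, set 4) → VC-HIT  vc=[22, 28, 20]

SEQ = [MISS, MISS, L1-HIT, L1-HIT, L1-HIT, MISS, L1-HIT, MISS, L1-HIT, L1-HIT, MISS, MISS, VC-HIT, MISS, MISS, VC-HIT]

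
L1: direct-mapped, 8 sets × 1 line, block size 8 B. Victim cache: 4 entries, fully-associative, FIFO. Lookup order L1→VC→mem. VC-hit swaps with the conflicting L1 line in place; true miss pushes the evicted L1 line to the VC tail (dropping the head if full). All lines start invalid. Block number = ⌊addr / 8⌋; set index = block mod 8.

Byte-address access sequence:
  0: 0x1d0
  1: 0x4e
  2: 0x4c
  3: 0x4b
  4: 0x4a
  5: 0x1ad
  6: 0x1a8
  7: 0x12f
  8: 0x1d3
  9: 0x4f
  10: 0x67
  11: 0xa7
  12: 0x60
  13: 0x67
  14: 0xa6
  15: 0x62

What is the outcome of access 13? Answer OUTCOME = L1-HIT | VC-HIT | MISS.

  [0] addr=0x1d0 blk=58 s=2: MISS | VC []
  [1] addr=0x4e blk=9 s=1: MISS | VC []
  [2] addr=0x4c blk=9 s=1: L1-HIT | VC []
  [3] addr=0x4b blk=9 s=1: L1-HIT | VC []
  [4] addr=0x4a blk=9 s=1: L1-HIT | VC []
  [5] addr=0x1ad blk=53 s=5: MISS | VC []
  [6] addr=0x1a8 blk=53 s=5: L1-HIT | VC []
  [7] addr=0x12f blk=37 s=5: MISS | VC [53]
  [8] addr=0x1d3 blk=58 s=2: L1-HIT | VC [53]
  [9] addr=0x4f blk=9 s=1: L1-HIT | VC [53]
  [10] addr=0x67 blk=12 s=4: MISS | VC [53]
  [11] addr=0xa7 blk=20 s=4: MISS | VC [53, 12]
  [12] addr=0x60 blk=12 s=4: VC-HIT | VC [53, 20]
  [13] addr=0x67 blk=12 s=4: L1-HIT | VC [53, 20]
  [14] addr=0xa6 blk=20 s=4: VC-HIT | VC [53, 12]
  [15] addr=0x62 blk=12 s=4: VC-HIT | VC [53, 20]

OUTCOME = L1-HIT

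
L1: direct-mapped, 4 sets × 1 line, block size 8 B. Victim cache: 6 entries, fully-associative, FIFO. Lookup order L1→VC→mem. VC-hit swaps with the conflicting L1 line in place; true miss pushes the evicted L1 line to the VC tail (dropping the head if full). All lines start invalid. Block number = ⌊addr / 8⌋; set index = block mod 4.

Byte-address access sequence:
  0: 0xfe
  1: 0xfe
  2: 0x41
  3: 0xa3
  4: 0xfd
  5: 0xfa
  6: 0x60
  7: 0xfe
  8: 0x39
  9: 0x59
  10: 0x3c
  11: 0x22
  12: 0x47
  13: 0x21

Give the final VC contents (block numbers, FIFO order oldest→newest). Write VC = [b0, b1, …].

0: 0xfe (blk 31, set 3) → MISS  vc=[]
1: 0xfe (blk 31, set 3) → L1-HIT  vc=[]
2: 0x41 (blk 8, set 0) → MISS  vc=[]
3: 0xa3 (blk 20, set 0) → MISS  vc=[8]
4: 0xfd (blk 31, set 3) → L1-HIT  vc=[8]
5: 0xfa (blk 31, set 3) → L1-HIT  vc=[8]
6: 0x60 (blk 12, set 0) → MISS  vc=[8, 20]
7: 0xfe (blk 31, set 3) → L1-HIT  vc=[8, 20]
8: 0x39 (blk 7, set 3) → MISS  vc=[8, 20, 31]
9: 0x59 (blk 11, set 3) → MISS  vc=[8, 20, 31, 7]
10: 0x3c (blk 7, set 3) → VC-HIT  vc=[8, 20, 31, 11]
11: 0x22 (blk 4, set 0) → MISS  vc=[8, 20, 31, 11, 12]
12: 0x47 (blk 8, set 0) → VC-HIT  vc=[4, 20, 31, 11, 12]
13: 0x21 (blk 4, set 0) → VC-HIT  vc=[8, 20, 31, 11, 12]

VC = [8, 20, 31, 11, 12]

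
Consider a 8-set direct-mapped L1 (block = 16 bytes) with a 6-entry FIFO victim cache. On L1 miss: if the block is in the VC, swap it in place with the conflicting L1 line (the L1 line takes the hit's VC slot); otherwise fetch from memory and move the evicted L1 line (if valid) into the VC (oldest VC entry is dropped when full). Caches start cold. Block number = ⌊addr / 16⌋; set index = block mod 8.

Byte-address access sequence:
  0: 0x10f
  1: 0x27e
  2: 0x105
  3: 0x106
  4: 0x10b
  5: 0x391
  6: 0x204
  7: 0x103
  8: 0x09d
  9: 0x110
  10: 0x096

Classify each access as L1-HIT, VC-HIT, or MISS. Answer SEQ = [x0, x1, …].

#0 0x10f→b16/s0 MISS; vc=[]
#1 0x27e→b39/s7 MISS; vc=[]
#2 0x105→b16/s0 L1-HIT; vc=[]
#3 0x106→b16/s0 L1-HIT; vc=[]
#4 0x10b→b16/s0 L1-HIT; vc=[]
#5 0x391→b57/s1 MISS; vc=[]
#6 0x204→b32/s0 MISS; vc=[16]
#7 0x103→b16/s0 VC-HIT; vc=[32]
#8 0x9d→b9/s1 MISS; vc=[32,57]
#9 0x110→b17/s1 MISS; vc=[32,57,9]
#10 0x96→b9/s1 VC-HIT; vc=[32,57,17]

SEQ = [MISS, MISS, L1-HIT, L1-HIT, L1-HIT, MISS, MISS, VC-HIT, MISS, MISS, VC-HIT]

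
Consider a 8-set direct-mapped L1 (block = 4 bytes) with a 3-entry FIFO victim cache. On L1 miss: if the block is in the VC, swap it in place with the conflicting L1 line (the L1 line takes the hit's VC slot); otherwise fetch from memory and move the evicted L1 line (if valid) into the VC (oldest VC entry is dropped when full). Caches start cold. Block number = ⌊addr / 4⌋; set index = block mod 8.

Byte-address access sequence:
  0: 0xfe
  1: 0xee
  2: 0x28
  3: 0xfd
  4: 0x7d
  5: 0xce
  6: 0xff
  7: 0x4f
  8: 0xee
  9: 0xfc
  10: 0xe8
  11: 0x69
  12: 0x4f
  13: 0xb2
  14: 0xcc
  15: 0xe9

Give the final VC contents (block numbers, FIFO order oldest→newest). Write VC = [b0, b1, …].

0: 0xfe (blk 63, set 7) → MISS  vc=[]
1: 0xee (blk 59, set 3) → MISS  vc=[]
2: 0x28 (blk 10, set 2) → MISS  vc=[]
3: 0xfd (blk 63, set 7) → L1-HIT  vc=[]
4: 0x7d (blk 31, set 7) → MISS  vc=[63]
5: 0xce (blk 51, set 3) → MISS  vc=[63, 59]
6: 0xff (blk 63, set 7) → VC-HIT  vc=[31, 59]
7: 0x4f (blk 19, set 3) → MISS  vc=[31, 59, 51]
8: 0xee (blk 59, set 3) → VC-HIT  vc=[31, 19, 51]
9: 0xfc (blk 63, set 7) → L1-HIT  vc=[31, 19, 51]
10: 0xe8 (blk 58, set 2) → MISS  vc=[19, 51, 10]
11: 0x69 (blk 26, set 2) → MISS  vc=[51, 10, 58]
12: 0x4f (blk 19, set 3) → MISS  vc=[10, 58, 59]
13: 0xb2 (blk 44, set 4) → MISS  vc=[10, 58, 59]
14: 0xcc (blk 51, set 3) → MISS  vc=[58, 59, 19]
15: 0xe9 (blk 58, set 2) → VC-HIT  vc=[26, 59, 19]

VC = [26, 59, 19]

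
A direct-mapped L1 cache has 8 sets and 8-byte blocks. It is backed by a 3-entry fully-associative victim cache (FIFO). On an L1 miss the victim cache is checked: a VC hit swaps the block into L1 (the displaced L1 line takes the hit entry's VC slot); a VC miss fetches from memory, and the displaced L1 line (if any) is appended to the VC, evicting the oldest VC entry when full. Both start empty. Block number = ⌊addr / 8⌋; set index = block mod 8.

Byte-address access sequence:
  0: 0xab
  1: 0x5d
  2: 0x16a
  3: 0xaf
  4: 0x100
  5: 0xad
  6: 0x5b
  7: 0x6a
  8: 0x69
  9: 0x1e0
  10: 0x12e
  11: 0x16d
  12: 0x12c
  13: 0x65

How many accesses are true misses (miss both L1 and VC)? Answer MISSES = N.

MISSES = 8

0: 0xab (blk 21, set 5) → MISS  vc=[]
1: 0x5d (blk 11, set 3) → MISS  vc=[]
2: 0x16a (blk 45, set 5) → MISS  vc=[21]
3: 0xaf (blk 21, set 5) → VC-HIT  vc=[45]
4: 0x100 (blk 32, set 0) → MISS  vc=[45]
5: 0xad (blk 21, set 5) → L1-HIT  vc=[45]
6: 0x5b (blk 11, set 3) → L1-HIT  vc=[45]
7: 0x6a (blk 13, set 5) → MISS  vc=[45, 21]
8: 0x69 (blk 13, set 5) → L1-HIT  vc=[45, 21]
9: 0x1e0 (blk 60, set 4) → MISS  vc=[45, 21]
10: 0x12e (blk 37, set 5) → MISS  vc=[45, 21, 13]
11: 0x16d (blk 45, set 5) → VC-HIT  vc=[37, 21, 13]
12: 0x12c (blk 37, set 5) → VC-HIT  vc=[45, 21, 13]
13: 0x65 (blk 12, set 4) → MISS  vc=[21, 13, 60]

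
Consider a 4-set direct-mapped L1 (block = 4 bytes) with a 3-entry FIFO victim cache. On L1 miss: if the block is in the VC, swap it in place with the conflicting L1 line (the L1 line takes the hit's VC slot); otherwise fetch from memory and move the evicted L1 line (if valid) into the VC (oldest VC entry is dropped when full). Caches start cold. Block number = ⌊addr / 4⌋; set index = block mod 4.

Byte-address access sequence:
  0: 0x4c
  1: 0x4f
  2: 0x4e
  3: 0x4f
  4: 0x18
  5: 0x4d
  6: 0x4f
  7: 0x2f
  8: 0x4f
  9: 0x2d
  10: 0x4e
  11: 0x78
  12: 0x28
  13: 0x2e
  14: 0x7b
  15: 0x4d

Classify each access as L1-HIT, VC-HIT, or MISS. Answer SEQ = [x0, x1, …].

SEQ = [MISS, L1-HIT, L1-HIT, L1-HIT, MISS, L1-HIT, L1-HIT, MISS, VC-HIT, VC-HIT, VC-HIT, MISS, MISS, VC-HIT, VC-HIT, VC-HIT]

0: 0x4c (blk 19, set 3) → MISS  vc=[]
1: 0x4f (blk 19, set 3) → L1-HIT  vc=[]
2: 0x4e (blk 19, set 3) → L1-HIT  vc=[]
3: 0x4f (blk 19, set 3) → L1-HIT  vc=[]
4: 0x18 (blk 6, set 2) → MISS  vc=[]
5: 0x4d (blk 19, set 3) → L1-HIT  vc=[]
6: 0x4f (blk 19, set 3) → L1-HIT  vc=[]
7: 0x2f (blk 11, set 3) → MISS  vc=[19]
8: 0x4f (blk 19, set 3) → VC-HIT  vc=[11]
9: 0x2d (blk 11, set 3) → VC-HIT  vc=[19]
10: 0x4e (blk 19, set 3) → VC-HIT  vc=[11]
11: 0x78 (blk 30, set 2) → MISS  vc=[11, 6]
12: 0x28 (blk 10, set 2) → MISS  vc=[11, 6, 30]
13: 0x2e (blk 11, set 3) → VC-HIT  vc=[19, 6, 30]
14: 0x7b (blk 30, set 2) → VC-HIT  vc=[19, 6, 10]
15: 0x4d (blk 19, set 3) → VC-HIT  vc=[11, 6, 10]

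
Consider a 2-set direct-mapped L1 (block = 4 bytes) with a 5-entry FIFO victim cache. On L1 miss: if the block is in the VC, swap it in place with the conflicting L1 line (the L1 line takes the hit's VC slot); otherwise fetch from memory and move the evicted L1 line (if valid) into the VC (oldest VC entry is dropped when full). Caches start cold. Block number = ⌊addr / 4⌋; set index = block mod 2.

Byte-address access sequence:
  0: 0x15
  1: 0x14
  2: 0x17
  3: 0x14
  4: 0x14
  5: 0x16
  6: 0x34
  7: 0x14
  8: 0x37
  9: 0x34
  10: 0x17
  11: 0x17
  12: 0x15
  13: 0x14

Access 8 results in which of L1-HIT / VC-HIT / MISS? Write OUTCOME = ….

  [0] addr=0x15 blk=5 s=1: MISS | VC []
  [1] addr=0x14 blk=5 s=1: L1-HIT | VC []
  [2] addr=0x17 blk=5 s=1: L1-HIT | VC []
  [3] addr=0x14 blk=5 s=1: L1-HIT | VC []
  [4] addr=0x14 blk=5 s=1: L1-HIT | VC []
  [5] addr=0x16 blk=5 s=1: L1-HIT | VC []
  [6] addr=0x34 blk=13 s=1: MISS | VC [5]
  [7] addr=0x14 blk=5 s=1: VC-HIT | VC [13]
  [8] addr=0x37 blk=13 s=1: VC-HIT | VC [5]
  [9] addr=0x34 blk=13 s=1: L1-HIT | VC [5]
  [10] addr=0x17 blk=5 s=1: VC-HIT | VC [13]
  [11] addr=0x17 blk=5 s=1: L1-HIT | VC [13]
  [12] addr=0x15 blk=5 s=1: L1-HIT | VC [13]
  [13] addr=0x14 blk=5 s=1: L1-HIT | VC [13]

OUTCOME = VC-HIT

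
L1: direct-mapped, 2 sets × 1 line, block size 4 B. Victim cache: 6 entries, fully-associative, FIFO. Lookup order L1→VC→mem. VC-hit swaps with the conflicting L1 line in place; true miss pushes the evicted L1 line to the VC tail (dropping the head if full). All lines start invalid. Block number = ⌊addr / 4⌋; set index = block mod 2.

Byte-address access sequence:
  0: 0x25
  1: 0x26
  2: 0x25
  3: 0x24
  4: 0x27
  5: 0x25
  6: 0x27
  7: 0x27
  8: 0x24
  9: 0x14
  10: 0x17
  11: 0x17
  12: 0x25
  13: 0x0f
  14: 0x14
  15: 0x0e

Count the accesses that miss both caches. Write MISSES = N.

MISSES = 3

0: 0x25 (blk 9, set 1) → MISS  vc=[]
1: 0x26 (blk 9, set 1) → L1-HIT  vc=[]
2: 0x25 (blk 9, set 1) → L1-HIT  vc=[]
3: 0x24 (blk 9, set 1) → L1-HIT  vc=[]
4: 0x27 (blk 9, set 1) → L1-HIT  vc=[]
5: 0x25 (blk 9, set 1) → L1-HIT  vc=[]
6: 0x27 (blk 9, set 1) → L1-HIT  vc=[]
7: 0x27 (blk 9, set 1) → L1-HIT  vc=[]
8: 0x24 (blk 9, set 1) → L1-HIT  vc=[]
9: 0x14 (blk 5, set 1) → MISS  vc=[9]
10: 0x17 (blk 5, set 1) → L1-HIT  vc=[9]
11: 0x17 (blk 5, set 1) → L1-HIT  vc=[9]
12: 0x25 (blk 9, set 1) → VC-HIT  vc=[5]
13: 0xf (blk 3, set 1) → MISS  vc=[5, 9]
14: 0x14 (blk 5, set 1) → VC-HIT  vc=[3, 9]
15: 0xe (blk 3, set 1) → VC-HIT  vc=[5, 9]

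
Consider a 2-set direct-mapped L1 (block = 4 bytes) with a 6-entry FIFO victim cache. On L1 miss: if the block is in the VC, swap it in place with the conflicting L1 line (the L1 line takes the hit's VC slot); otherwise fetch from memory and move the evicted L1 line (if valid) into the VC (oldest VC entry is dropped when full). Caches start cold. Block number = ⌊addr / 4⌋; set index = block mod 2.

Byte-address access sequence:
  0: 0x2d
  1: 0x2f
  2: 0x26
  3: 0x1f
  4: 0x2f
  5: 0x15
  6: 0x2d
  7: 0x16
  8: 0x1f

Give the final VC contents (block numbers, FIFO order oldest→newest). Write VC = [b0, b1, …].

0: 0x2d (blk 11, set 1) → MISS  vc=[]
1: 0x2f (blk 11, set 1) → L1-HIT  vc=[]
2: 0x26 (blk 9, set 1) → MISS  vc=[11]
3: 0x1f (blk 7, set 1) → MISS  vc=[11, 9]
4: 0x2f (blk 11, set 1) → VC-HIT  vc=[7, 9]
5: 0x15 (blk 5, set 1) → MISS  vc=[7, 9, 11]
6: 0x2d (blk 11, set 1) → VC-HIT  vc=[7, 9, 5]
7: 0x16 (blk 5, set 1) → VC-HIT  vc=[7, 9, 11]
8: 0x1f (blk 7, set 1) → VC-HIT  vc=[5, 9, 11]

VC = [5, 9, 11]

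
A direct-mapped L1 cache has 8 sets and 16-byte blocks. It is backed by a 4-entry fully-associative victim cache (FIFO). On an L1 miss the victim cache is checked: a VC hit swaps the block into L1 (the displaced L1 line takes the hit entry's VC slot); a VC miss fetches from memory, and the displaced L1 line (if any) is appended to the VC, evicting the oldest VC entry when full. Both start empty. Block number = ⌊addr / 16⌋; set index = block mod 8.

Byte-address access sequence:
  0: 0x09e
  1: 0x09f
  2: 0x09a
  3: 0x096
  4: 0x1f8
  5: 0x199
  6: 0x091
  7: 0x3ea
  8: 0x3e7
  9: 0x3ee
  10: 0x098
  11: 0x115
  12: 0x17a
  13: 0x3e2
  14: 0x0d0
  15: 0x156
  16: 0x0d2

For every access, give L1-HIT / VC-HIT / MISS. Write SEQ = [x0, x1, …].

0: 0x9e (blk 9, set 1) → MISS  vc=[]
1: 0x9f (blk 9, set 1) → L1-HIT  vc=[]
2: 0x9a (blk 9, set 1) → L1-HIT  vc=[]
3: 0x96 (blk 9, set 1) → L1-HIT  vc=[]
4: 0x1f8 (blk 31, set 7) → MISS  vc=[]
5: 0x199 (blk 25, set 1) → MISS  vc=[9]
6: 0x91 (blk 9, set 1) → VC-HIT  vc=[25]
7: 0x3ea (blk 62, set 6) → MISS  vc=[25]
8: 0x3e7 (blk 62, set 6) → L1-HIT  vc=[25]
9: 0x3ee (blk 62, set 6) → L1-HIT  vc=[25]
10: 0x98 (blk 9, set 1) → L1-HIT  vc=[25]
11: 0x115 (blk 17, set 1) → MISS  vc=[25, 9]
12: 0x17a (blk 23, set 7) → MISS  vc=[25, 9, 31]
13: 0x3e2 (blk 62, set 6) → L1-HIT  vc=[25, 9, 31]
14: 0xd0 (blk 13, set 5) → MISS  vc=[25, 9, 31]
15: 0x156 (blk 21, set 5) → MISS  vc=[25, 9, 31, 13]
16: 0xd2 (blk 13, set 5) → VC-HIT  vc=[25, 9, 31, 21]

SEQ = [MISS, L1-HIT, L1-HIT, L1-HIT, MISS, MISS, VC-HIT, MISS, L1-HIT, L1-HIT, L1-HIT, MISS, MISS, L1-HIT, MISS, MISS, VC-HIT]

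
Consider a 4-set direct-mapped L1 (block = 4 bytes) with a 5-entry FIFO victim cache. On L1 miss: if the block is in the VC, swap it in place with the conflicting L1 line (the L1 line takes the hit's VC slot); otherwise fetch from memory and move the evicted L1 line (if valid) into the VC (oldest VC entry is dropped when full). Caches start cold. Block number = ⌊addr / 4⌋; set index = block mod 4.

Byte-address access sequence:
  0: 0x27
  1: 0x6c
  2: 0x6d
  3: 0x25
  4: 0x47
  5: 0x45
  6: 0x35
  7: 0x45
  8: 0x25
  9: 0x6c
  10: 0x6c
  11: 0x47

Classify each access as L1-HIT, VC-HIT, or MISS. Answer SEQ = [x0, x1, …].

#0 0x27→b9/s1 MISS; vc=[]
#1 0x6c→b27/s3 MISS; vc=[]
#2 0x6d→b27/s3 L1-HIT; vc=[]
#3 0x25→b9/s1 L1-HIT; vc=[]
#4 0x47→b17/s1 MISS; vc=[9]
#5 0x45→b17/s1 L1-HIT; vc=[9]
#6 0x35→b13/s1 MISS; vc=[9,17]
#7 0x45→b17/s1 VC-HIT; vc=[9,13]
#8 0x25→b9/s1 VC-HIT; vc=[17,13]
#9 0x6c→b27/s3 L1-HIT; vc=[17,13]
#10 0x6c→b27/s3 L1-HIT; vc=[17,13]
#11 0x47→b17/s1 VC-HIT; vc=[9,13]

SEQ = [MISS, MISS, L1-HIT, L1-HIT, MISS, L1-HIT, MISS, VC-HIT, VC-HIT, L1-HIT, L1-HIT, VC-HIT]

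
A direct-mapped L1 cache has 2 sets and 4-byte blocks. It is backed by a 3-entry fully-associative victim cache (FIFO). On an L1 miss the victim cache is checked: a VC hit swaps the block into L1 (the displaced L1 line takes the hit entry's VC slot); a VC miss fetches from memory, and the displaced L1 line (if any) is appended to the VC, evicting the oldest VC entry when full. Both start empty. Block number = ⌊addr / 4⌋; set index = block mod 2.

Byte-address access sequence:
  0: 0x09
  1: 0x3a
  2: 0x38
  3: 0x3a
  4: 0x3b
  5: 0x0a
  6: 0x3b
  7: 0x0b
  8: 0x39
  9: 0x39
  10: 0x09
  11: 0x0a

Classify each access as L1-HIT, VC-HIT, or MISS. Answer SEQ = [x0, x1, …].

SEQ = [MISS, MISS, L1-HIT, L1-HIT, L1-HIT, VC-HIT, VC-HIT, VC-HIT, VC-HIT, L1-HIT, VC-HIT, L1-HIT]

#0 0x9→b2/s0 MISS; vc=[]
#1 0x3a→b14/s0 MISS; vc=[2]
#2 0x38→b14/s0 L1-HIT; vc=[2]
#3 0x3a→b14/s0 L1-HIT; vc=[2]
#4 0x3b→b14/s0 L1-HIT; vc=[2]
#5 0xa→b2/s0 VC-HIT; vc=[14]
#6 0x3b→b14/s0 VC-HIT; vc=[2]
#7 0xb→b2/s0 VC-HIT; vc=[14]
#8 0x39→b14/s0 VC-HIT; vc=[2]
#9 0x39→b14/s0 L1-HIT; vc=[2]
#10 0x9→b2/s0 VC-HIT; vc=[14]
#11 0xa→b2/s0 L1-HIT; vc=[14]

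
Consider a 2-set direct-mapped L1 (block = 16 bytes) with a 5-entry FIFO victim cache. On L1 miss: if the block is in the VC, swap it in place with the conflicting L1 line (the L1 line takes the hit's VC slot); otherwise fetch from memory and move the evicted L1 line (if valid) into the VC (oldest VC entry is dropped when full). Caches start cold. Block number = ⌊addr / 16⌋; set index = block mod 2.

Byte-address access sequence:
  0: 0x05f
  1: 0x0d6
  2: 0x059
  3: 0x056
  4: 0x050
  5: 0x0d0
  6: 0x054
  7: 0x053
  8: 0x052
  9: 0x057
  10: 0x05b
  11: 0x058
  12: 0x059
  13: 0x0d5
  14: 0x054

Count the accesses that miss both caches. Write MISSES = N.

MISSES = 2

  [0] addr=0x5f blk=5 s=1: MISS | VC []
  [1] addr=0xd6 blk=13 s=1: MISS | VC [5]
  [2] addr=0x59 blk=5 s=1: VC-HIT | VC [13]
  [3] addr=0x56 blk=5 s=1: L1-HIT | VC [13]
  [4] addr=0x50 blk=5 s=1: L1-HIT | VC [13]
  [5] addr=0xd0 blk=13 s=1: VC-HIT | VC [5]
  [6] addr=0x54 blk=5 s=1: VC-HIT | VC [13]
  [7] addr=0x53 blk=5 s=1: L1-HIT | VC [13]
  [8] addr=0x52 blk=5 s=1: L1-HIT | VC [13]
  [9] addr=0x57 blk=5 s=1: L1-HIT | VC [13]
  [10] addr=0x5b blk=5 s=1: L1-HIT | VC [13]
  [11] addr=0x58 blk=5 s=1: L1-HIT | VC [13]
  [12] addr=0x59 blk=5 s=1: L1-HIT | VC [13]
  [13] addr=0xd5 blk=13 s=1: VC-HIT | VC [5]
  [14] addr=0x54 blk=5 s=1: VC-HIT | VC [13]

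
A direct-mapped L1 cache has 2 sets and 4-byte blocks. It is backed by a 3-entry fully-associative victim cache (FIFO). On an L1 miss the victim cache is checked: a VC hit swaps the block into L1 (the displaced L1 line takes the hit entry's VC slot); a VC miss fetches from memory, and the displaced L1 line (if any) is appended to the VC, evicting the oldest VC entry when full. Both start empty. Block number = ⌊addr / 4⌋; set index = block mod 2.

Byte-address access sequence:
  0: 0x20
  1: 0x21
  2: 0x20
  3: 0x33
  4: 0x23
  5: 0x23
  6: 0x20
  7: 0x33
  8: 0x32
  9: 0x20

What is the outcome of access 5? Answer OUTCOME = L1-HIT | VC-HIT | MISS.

  [0] addr=0x20 blk=8 s=0: MISS | VC []
  [1] addr=0x21 blk=8 s=0: L1-HIT | VC []
  [2] addr=0x20 blk=8 s=0: L1-HIT | VC []
  [3] addr=0x33 blk=12 s=0: MISS | VC [8]
  [4] addr=0x23 blk=8 s=0: VC-HIT | VC [12]
  [5] addr=0x23 blk=8 s=0: L1-HIT | VC [12]
  [6] addr=0x20 blk=8 s=0: L1-HIT | VC [12]
  [7] addr=0x33 blk=12 s=0: VC-HIT | VC [8]
  [8] addr=0x32 blk=12 s=0: L1-HIT | VC [8]
  [9] addr=0x20 blk=8 s=0: VC-HIT | VC [12]

OUTCOME = L1-HIT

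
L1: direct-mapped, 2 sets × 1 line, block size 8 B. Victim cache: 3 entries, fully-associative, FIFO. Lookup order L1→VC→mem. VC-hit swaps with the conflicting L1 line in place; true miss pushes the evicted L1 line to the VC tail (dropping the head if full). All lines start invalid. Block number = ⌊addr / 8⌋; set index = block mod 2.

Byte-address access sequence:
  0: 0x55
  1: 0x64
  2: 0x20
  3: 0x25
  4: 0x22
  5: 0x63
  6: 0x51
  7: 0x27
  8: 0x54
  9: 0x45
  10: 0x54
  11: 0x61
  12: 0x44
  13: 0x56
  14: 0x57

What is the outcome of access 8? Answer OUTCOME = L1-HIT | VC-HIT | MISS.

OUTCOME = VC-HIT

  [0] addr=0x55 blk=10 s=0: MISS | VC []
  [1] addr=0x64 blk=12 s=0: MISS | VC [10]
  [2] addr=0x20 blk=4 s=0: MISS | VC [10, 12]
  [3] addr=0x25 blk=4 s=0: L1-HIT | VC [10, 12]
  [4] addr=0x22 blk=4 s=0: L1-HIT | VC [10, 12]
  [5] addr=0x63 blk=12 s=0: VC-HIT | VC [10, 4]
  [6] addr=0x51 blk=10 s=0: VC-HIT | VC [12, 4]
  [7] addr=0x27 blk=4 s=0: VC-HIT | VC [12, 10]
  [8] addr=0x54 blk=10 s=0: VC-HIT | VC [12, 4]
  [9] addr=0x45 blk=8 s=0: MISS | VC [12, 4, 10]
  [10] addr=0x54 blk=10 s=0: VC-HIT | VC [12, 4, 8]
  [11] addr=0x61 blk=12 s=0: VC-HIT | VC [10, 4, 8]
  [12] addr=0x44 blk=8 s=0: VC-HIT | VC [10, 4, 12]
  [13] addr=0x56 blk=10 s=0: VC-HIT | VC [8, 4, 12]
  [14] addr=0x57 blk=10 s=0: L1-HIT | VC [8, 4, 12]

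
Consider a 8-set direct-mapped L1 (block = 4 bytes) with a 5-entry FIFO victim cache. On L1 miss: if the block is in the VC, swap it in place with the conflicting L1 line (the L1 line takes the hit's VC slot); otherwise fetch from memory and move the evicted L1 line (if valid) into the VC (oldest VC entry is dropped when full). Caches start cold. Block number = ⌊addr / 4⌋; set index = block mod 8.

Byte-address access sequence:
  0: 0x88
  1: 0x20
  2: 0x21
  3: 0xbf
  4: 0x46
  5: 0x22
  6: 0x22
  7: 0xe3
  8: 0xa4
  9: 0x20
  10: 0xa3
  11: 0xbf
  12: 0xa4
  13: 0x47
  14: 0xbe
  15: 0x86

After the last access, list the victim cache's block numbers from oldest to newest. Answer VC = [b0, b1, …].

VC = [56, 41, 8, 17]

0: 0x88 (blk 34, set 2) → MISS  vc=[]
1: 0x20 (blk 8, set 0) → MISS  vc=[]
2: 0x21 (blk 8, set 0) → L1-HIT  vc=[]
3: 0xbf (blk 47, set 7) → MISS  vc=[]
4: 0x46 (blk 17, set 1) → MISS  vc=[]
5: 0x22 (blk 8, set 0) → L1-HIT  vc=[]
6: 0x22 (blk 8, set 0) → L1-HIT  vc=[]
7: 0xe3 (blk 56, set 0) → MISS  vc=[8]
8: 0xa4 (blk 41, set 1) → MISS  vc=[8, 17]
9: 0x20 (blk 8, set 0) → VC-HIT  vc=[56, 17]
10: 0xa3 (blk 40, set 0) → MISS  vc=[56, 17, 8]
11: 0xbf (blk 47, set 7) → L1-HIT  vc=[56, 17, 8]
12: 0xa4 (blk 41, set 1) → L1-HIT  vc=[56, 17, 8]
13: 0x47 (blk 17, set 1) → VC-HIT  vc=[56, 41, 8]
14: 0xbe (blk 47, set 7) → L1-HIT  vc=[56, 41, 8]
15: 0x86 (blk 33, set 1) → MISS  vc=[56, 41, 8, 17]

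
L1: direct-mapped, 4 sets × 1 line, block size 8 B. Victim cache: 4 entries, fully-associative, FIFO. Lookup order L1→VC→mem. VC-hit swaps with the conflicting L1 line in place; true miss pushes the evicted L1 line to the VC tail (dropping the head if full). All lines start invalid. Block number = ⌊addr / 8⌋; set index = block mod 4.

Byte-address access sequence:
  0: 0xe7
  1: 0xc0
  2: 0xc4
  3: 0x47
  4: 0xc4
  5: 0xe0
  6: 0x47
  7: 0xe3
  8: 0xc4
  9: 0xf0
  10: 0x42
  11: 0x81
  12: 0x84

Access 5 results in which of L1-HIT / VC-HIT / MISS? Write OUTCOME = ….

  [0] addr=0xe7 blk=28 s=0: MISS | VC []
  [1] addr=0xc0 blk=24 s=0: MISS | VC [28]
  [2] addr=0xc4 blk=24 s=0: L1-HIT | VC [28]
  [3] addr=0x47 blk=8 s=0: MISS | VC [28, 24]
  [4] addr=0xc4 blk=24 s=0: VC-HIT | VC [28, 8]
  [5] addr=0xe0 blk=28 s=0: VC-HIT | VC [24, 8]
  [6] addr=0x47 blk=8 s=0: VC-HIT | VC [24, 28]
  [7] addr=0xe3 blk=28 s=0: VC-HIT | VC [24, 8]
  [8] addr=0xc4 blk=24 s=0: VC-HIT | VC [28, 8]
  [9] addr=0xf0 blk=30 s=2: MISS | VC [28, 8]
  [10] addr=0x42 blk=8 s=0: VC-HIT | VC [28, 24]
  [11] addr=0x81 blk=16 s=0: MISS | VC [28, 24, 8]
  [12] addr=0x84 blk=16 s=0: L1-HIT | VC [28, 24, 8]

OUTCOME = VC-HIT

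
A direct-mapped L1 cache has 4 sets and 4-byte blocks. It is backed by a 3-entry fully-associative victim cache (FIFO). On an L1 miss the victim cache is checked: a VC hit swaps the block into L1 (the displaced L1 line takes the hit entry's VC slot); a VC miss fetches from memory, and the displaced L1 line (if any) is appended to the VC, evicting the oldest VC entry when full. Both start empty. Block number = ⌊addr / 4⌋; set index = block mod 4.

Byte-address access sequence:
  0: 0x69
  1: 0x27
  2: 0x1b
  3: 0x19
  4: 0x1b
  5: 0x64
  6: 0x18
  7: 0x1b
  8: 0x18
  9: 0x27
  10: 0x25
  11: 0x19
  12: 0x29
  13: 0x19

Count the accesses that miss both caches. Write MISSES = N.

MISSES = 5

0: 0x69 (blk 26, set 2) → MISS  vc=[]
1: 0x27 (blk 9, set 1) → MISS  vc=[]
2: 0x1b (blk 6, set 2) → MISS  vc=[26]
3: 0x19 (blk 6, set 2) → L1-HIT  vc=[26]
4: 0x1b (blk 6, set 2) → L1-HIT  vc=[26]
5: 0x64 (blk 25, set 1) → MISS  vc=[26, 9]
6: 0x18 (blk 6, set 2) → L1-HIT  vc=[26, 9]
7: 0x1b (blk 6, set 2) → L1-HIT  vc=[26, 9]
8: 0x18 (blk 6, set 2) → L1-HIT  vc=[26, 9]
9: 0x27 (blk 9, set 1) → VC-HIT  vc=[26, 25]
10: 0x25 (blk 9, set 1) → L1-HIT  vc=[26, 25]
11: 0x19 (blk 6, set 2) → L1-HIT  vc=[26, 25]
12: 0x29 (blk 10, set 2) → MISS  vc=[26, 25, 6]
13: 0x19 (blk 6, set 2) → VC-HIT  vc=[26, 25, 10]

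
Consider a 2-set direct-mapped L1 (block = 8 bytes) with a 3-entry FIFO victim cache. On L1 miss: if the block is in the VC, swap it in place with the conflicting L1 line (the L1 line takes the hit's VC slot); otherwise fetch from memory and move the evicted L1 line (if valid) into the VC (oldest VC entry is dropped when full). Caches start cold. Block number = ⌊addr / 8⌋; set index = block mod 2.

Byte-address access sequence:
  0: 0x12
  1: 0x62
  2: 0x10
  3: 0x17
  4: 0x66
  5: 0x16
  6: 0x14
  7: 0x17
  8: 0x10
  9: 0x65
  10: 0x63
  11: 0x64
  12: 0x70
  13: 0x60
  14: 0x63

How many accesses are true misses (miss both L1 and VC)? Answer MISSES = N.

0: 0x12 (blk 2, set 0) → MISS  vc=[]
1: 0x62 (blk 12, set 0) → MISS  vc=[2]
2: 0x10 (blk 2, set 0) → VC-HIT  vc=[12]
3: 0x17 (blk 2, set 0) → L1-HIT  vc=[12]
4: 0x66 (blk 12, set 0) → VC-HIT  vc=[2]
5: 0x16 (blk 2, set 0) → VC-HIT  vc=[12]
6: 0x14 (blk 2, set 0) → L1-HIT  vc=[12]
7: 0x17 (blk 2, set 0) → L1-HIT  vc=[12]
8: 0x10 (blk 2, set 0) → L1-HIT  vc=[12]
9: 0x65 (blk 12, set 0) → VC-HIT  vc=[2]
10: 0x63 (blk 12, set 0) → L1-HIT  vc=[2]
11: 0x64 (blk 12, set 0) → L1-HIT  vc=[2]
12: 0x70 (blk 14, set 0) → MISS  vc=[2, 12]
13: 0x60 (blk 12, set 0) → VC-HIT  vc=[2, 14]
14: 0x63 (blk 12, set 0) → L1-HIT  vc=[2, 14]

MISSES = 3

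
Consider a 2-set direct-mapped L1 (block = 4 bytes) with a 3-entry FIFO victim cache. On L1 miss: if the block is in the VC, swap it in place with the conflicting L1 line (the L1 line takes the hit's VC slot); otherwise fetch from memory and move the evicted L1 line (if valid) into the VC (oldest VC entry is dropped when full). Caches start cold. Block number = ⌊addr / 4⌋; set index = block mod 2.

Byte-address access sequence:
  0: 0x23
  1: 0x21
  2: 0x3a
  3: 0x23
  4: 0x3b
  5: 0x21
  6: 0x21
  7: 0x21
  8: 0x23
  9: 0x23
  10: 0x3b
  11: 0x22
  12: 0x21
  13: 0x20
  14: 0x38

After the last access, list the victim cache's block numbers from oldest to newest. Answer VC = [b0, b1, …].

  [0] addr=0x23 blk=8 s=0: MISS | VC []
  [1] addr=0x21 blk=8 s=0: L1-HIT | VC []
  [2] addr=0x3a blk=14 s=0: MISS | VC [8]
  [3] addr=0x23 blk=8 s=0: VC-HIT | VC [14]
  [4] addr=0x3b blk=14 s=0: VC-HIT | VC [8]
  [5] addr=0x21 blk=8 s=0: VC-HIT | VC [14]
  [6] addr=0x21 blk=8 s=0: L1-HIT | VC [14]
  [7] addr=0x21 blk=8 s=0: L1-HIT | VC [14]
  [8] addr=0x23 blk=8 s=0: L1-HIT | VC [14]
  [9] addr=0x23 blk=8 s=0: L1-HIT | VC [14]
  [10] addr=0x3b blk=14 s=0: VC-HIT | VC [8]
  [11] addr=0x22 blk=8 s=0: VC-HIT | VC [14]
  [12] addr=0x21 blk=8 s=0: L1-HIT | VC [14]
  [13] addr=0x20 blk=8 s=0: L1-HIT | VC [14]
  [14] addr=0x38 blk=14 s=0: VC-HIT | VC [8]

VC = [8]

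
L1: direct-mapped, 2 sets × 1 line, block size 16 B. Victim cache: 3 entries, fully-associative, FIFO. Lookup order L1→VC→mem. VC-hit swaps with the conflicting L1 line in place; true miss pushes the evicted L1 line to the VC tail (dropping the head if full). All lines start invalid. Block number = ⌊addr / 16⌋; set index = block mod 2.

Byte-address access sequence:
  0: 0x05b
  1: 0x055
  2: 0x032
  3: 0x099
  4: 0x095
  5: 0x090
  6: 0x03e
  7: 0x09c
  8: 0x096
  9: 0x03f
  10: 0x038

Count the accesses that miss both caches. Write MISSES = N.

MISSES = 3

  [0] addr=0x5b blk=5 s=1: MISS | VC []
  [1] addr=0x55 blk=5 s=1: L1-HIT | VC []
  [2] addr=0x32 blk=3 s=1: MISS | VC [5]
  [3] addr=0x99 blk=9 s=1: MISS | VC [5, 3]
  [4] addr=0x95 blk=9 s=1: L1-HIT | VC [5, 3]
  [5] addr=0x90 blk=9 s=1: L1-HIT | VC [5, 3]
  [6] addr=0x3e blk=3 s=1: VC-HIT | VC [5, 9]
  [7] addr=0x9c blk=9 s=1: VC-HIT | VC [5, 3]
  [8] addr=0x96 blk=9 s=1: L1-HIT | VC [5, 3]
  [9] addr=0x3f blk=3 s=1: VC-HIT | VC [5, 9]
  [10] addr=0x38 blk=3 s=1: L1-HIT | VC [5, 9]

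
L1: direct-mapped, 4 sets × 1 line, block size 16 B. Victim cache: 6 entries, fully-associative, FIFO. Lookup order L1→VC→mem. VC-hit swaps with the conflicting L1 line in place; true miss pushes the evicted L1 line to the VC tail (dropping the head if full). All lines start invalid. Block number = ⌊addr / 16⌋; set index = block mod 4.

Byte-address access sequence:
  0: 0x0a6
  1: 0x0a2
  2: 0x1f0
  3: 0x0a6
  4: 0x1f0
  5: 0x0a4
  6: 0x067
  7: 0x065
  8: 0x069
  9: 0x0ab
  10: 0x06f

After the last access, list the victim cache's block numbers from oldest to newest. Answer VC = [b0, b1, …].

  [0] addr=0xa6 blk=10 s=2: MISS | VC []
  [1] addr=0xa2 blk=10 s=2: L1-HIT | VC []
  [2] addr=0x1f0 blk=31 s=3: MISS | VC []
  [3] addr=0xa6 blk=10 s=2: L1-HIT | VC []
  [4] addr=0x1f0 blk=31 s=3: L1-HIT | VC []
  [5] addr=0xa4 blk=10 s=2: L1-HIT | VC []
  [6] addr=0x67 blk=6 s=2: MISS | VC [10]
  [7] addr=0x65 blk=6 s=2: L1-HIT | VC [10]
  [8] addr=0x69 blk=6 s=2: L1-HIT | VC [10]
  [9] addr=0xab blk=10 s=2: VC-HIT | VC [6]
  [10] addr=0x6f blk=6 s=2: VC-HIT | VC [10]

VC = [10]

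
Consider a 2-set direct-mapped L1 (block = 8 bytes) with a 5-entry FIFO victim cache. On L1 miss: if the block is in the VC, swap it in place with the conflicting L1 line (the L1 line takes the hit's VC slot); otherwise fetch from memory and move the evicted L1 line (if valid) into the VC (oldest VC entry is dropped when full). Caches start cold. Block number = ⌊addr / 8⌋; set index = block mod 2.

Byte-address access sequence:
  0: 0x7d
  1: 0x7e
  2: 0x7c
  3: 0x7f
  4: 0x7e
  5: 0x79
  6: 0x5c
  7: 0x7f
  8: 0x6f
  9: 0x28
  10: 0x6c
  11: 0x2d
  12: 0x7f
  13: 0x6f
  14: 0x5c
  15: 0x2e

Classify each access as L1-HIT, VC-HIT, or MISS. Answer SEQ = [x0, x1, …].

SEQ = [MISS, L1-HIT, L1-HIT, L1-HIT, L1-HIT, L1-HIT, MISS, VC-HIT, MISS, MISS, VC-HIT, VC-HIT, VC-HIT, VC-HIT, VC-HIT, VC-HIT]

#0 0x7d→b15/s1 MISS; vc=[]
#1 0x7e→b15/s1 L1-HIT; vc=[]
#2 0x7c→b15/s1 L1-HIT; vc=[]
#3 0x7f→b15/s1 L1-HIT; vc=[]
#4 0x7e→b15/s1 L1-HIT; vc=[]
#5 0x79→b15/s1 L1-HIT; vc=[]
#6 0x5c→b11/s1 MISS; vc=[15]
#7 0x7f→b15/s1 VC-HIT; vc=[11]
#8 0x6f→b13/s1 MISS; vc=[11,15]
#9 0x28→b5/s1 MISS; vc=[11,15,13]
#10 0x6c→b13/s1 VC-HIT; vc=[11,15,5]
#11 0x2d→b5/s1 VC-HIT; vc=[11,15,13]
#12 0x7f→b15/s1 VC-HIT; vc=[11,5,13]
#13 0x6f→b13/s1 VC-HIT; vc=[11,5,15]
#14 0x5c→b11/s1 VC-HIT; vc=[13,5,15]
#15 0x2e→b5/s1 VC-HIT; vc=[13,11,15]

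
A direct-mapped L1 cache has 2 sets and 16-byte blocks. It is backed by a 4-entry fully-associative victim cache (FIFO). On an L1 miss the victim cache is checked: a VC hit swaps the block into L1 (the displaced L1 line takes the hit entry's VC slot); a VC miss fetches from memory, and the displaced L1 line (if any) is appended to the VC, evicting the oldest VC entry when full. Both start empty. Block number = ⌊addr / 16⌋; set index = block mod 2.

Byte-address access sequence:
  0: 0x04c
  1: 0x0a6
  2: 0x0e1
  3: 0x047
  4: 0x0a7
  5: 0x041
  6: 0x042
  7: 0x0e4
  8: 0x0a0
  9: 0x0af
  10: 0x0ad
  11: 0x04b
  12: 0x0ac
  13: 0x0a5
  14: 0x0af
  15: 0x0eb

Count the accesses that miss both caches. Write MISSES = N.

#0 0x4c→b4/s0 MISS; vc=[]
#1 0xa6→b10/s0 MISS; vc=[4]
#2 0xe1→b14/s0 MISS; vc=[4,10]
#3 0x47→b4/s0 VC-HIT; vc=[14,10]
#4 0xa7→b10/s0 VC-HIT; vc=[14,4]
#5 0x41→b4/s0 VC-HIT; vc=[14,10]
#6 0x42→b4/s0 L1-HIT; vc=[14,10]
#7 0xe4→b14/s0 VC-HIT; vc=[4,10]
#8 0xa0→b10/s0 VC-HIT; vc=[4,14]
#9 0xaf→b10/s0 L1-HIT; vc=[4,14]
#10 0xad→b10/s0 L1-HIT; vc=[4,14]
#11 0x4b→b4/s0 VC-HIT; vc=[10,14]
#12 0xac→b10/s0 VC-HIT; vc=[4,14]
#13 0xa5→b10/s0 L1-HIT; vc=[4,14]
#14 0xaf→b10/s0 L1-HIT; vc=[4,14]
#15 0xeb→b14/s0 VC-HIT; vc=[4,10]

MISSES = 3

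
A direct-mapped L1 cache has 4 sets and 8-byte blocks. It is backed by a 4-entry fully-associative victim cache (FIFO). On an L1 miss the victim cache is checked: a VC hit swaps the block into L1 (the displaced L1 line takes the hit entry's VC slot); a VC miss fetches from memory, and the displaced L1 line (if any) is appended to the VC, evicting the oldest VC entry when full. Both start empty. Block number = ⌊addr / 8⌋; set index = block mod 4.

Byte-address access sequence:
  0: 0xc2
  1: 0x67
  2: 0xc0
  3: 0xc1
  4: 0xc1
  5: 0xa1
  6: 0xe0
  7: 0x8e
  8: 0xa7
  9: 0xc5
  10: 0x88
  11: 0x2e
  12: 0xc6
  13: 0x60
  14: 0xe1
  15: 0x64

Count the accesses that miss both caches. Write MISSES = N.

#0 0xc2→b24/s0 MISS; vc=[]
#1 0x67→b12/s0 MISS; vc=[24]
#2 0xc0→b24/s0 VC-HIT; vc=[12]
#3 0xc1→b24/s0 L1-HIT; vc=[12]
#4 0xc1→b24/s0 L1-HIT; vc=[12]
#5 0xa1→b20/s0 MISS; vc=[12,24]
#6 0xe0→b28/s0 MISS; vc=[12,24,20]
#7 0x8e→b17/s1 MISS; vc=[12,24,20]
#8 0xa7→b20/s0 VC-HIT; vc=[12,24,28]
#9 0xc5→b24/s0 VC-HIT; vc=[12,20,28]
#10 0x88→b17/s1 L1-HIT; vc=[12,20,28]
#11 0x2e→b5/s1 MISS; vc=[12,20,28,17]
#12 0xc6→b24/s0 L1-HIT; vc=[12,20,28,17]
#13 0x60→b12/s0 VC-HIT; vc=[24,20,28,17]
#14 0xe1→b28/s0 VC-HIT; vc=[24,20,12,17]
#15 0x64→b12/s0 VC-HIT; vc=[24,20,28,17]

MISSES = 6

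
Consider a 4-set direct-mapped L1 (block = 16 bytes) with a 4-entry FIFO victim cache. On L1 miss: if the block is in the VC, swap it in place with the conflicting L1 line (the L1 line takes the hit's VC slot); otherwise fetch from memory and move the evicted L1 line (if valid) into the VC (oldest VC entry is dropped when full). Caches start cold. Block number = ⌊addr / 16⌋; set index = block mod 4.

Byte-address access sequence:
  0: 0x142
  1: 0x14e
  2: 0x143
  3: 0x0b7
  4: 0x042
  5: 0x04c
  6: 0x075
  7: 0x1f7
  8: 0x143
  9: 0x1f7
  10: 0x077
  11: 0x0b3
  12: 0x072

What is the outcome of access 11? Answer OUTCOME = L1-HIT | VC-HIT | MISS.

#0 0x142→b20/s0 MISS; vc=[]
#1 0x14e→b20/s0 L1-HIT; vc=[]
#2 0x143→b20/s0 L1-HIT; vc=[]
#3 0xb7→b11/s3 MISS; vc=[]
#4 0x42→b4/s0 MISS; vc=[20]
#5 0x4c→b4/s0 L1-HIT; vc=[20]
#6 0x75→b7/s3 MISS; vc=[20,11]
#7 0x1f7→b31/s3 MISS; vc=[20,11,7]
#8 0x143→b20/s0 VC-HIT; vc=[4,11,7]
#9 0x1f7→b31/s3 L1-HIT; vc=[4,11,7]
#10 0x77→b7/s3 VC-HIT; vc=[4,11,31]
#11 0xb3→b11/s3 VC-HIT; vc=[4,7,31]
#12 0x72→b7/s3 VC-HIT; vc=[4,11,31]

OUTCOME = VC-HIT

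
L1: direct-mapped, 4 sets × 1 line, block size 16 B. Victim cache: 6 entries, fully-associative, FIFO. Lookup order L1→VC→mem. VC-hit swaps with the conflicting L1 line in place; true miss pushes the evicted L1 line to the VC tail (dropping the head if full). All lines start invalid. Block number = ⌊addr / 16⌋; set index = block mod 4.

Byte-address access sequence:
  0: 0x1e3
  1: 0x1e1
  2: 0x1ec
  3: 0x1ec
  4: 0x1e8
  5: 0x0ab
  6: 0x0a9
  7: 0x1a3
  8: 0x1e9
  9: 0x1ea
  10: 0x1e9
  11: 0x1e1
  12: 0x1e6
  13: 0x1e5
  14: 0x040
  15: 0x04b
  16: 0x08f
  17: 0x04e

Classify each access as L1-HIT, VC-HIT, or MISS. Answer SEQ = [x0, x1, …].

#0 0x1e3→b30/s2 MISS; vc=[]
#1 0x1e1→b30/s2 L1-HIT; vc=[]
#2 0x1ec→b30/s2 L1-HIT; vc=[]
#3 0x1ec→b30/s2 L1-HIT; vc=[]
#4 0x1e8→b30/s2 L1-HIT; vc=[]
#5 0xab→b10/s2 MISS; vc=[30]
#6 0xa9→b10/s2 L1-HIT; vc=[30]
#7 0x1a3→b26/s2 MISS; vc=[30,10]
#8 0x1e9→b30/s2 VC-HIT; vc=[26,10]
#9 0x1ea→b30/s2 L1-HIT; vc=[26,10]
#10 0x1e9→b30/s2 L1-HIT; vc=[26,10]
#11 0x1e1→b30/s2 L1-HIT; vc=[26,10]
#12 0x1e6→b30/s2 L1-HIT; vc=[26,10]
#13 0x1e5→b30/s2 L1-HIT; vc=[26,10]
#14 0x40→b4/s0 MISS; vc=[26,10]
#15 0x4b→b4/s0 L1-HIT; vc=[26,10]
#16 0x8f→b8/s0 MISS; vc=[26,10,4]
#17 0x4e→b4/s0 VC-HIT; vc=[26,10,8]

SEQ = [MISS, L1-HIT, L1-HIT, L1-HIT, L1-HIT, MISS, L1-HIT, MISS, VC-HIT, L1-HIT, L1-HIT, L1-HIT, L1-HIT, L1-HIT, MISS, L1-HIT, MISS, VC-HIT]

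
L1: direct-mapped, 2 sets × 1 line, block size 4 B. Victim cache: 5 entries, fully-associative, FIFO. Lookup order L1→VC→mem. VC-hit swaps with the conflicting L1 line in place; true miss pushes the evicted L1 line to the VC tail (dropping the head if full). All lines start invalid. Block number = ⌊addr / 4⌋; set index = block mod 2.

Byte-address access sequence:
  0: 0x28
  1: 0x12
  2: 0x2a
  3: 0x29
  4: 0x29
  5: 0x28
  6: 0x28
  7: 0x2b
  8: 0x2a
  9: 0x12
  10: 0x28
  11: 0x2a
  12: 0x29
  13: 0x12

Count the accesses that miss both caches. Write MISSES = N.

0: 0x28 (blk 10, set 0) → MISS  vc=[]
1: 0x12 (blk 4, set 0) → MISS  vc=[10]
2: 0x2a (blk 10, set 0) → VC-HIT  vc=[4]
3: 0x29 (blk 10, set 0) → L1-HIT  vc=[4]
4: 0x29 (blk 10, set 0) → L1-HIT  vc=[4]
5: 0x28 (blk 10, set 0) → L1-HIT  vc=[4]
6: 0x28 (blk 10, set 0) → L1-HIT  vc=[4]
7: 0x2b (blk 10, set 0) → L1-HIT  vc=[4]
8: 0x2a (blk 10, set 0) → L1-HIT  vc=[4]
9: 0x12 (blk 4, set 0) → VC-HIT  vc=[10]
10: 0x28 (blk 10, set 0) → VC-HIT  vc=[4]
11: 0x2a (blk 10, set 0) → L1-HIT  vc=[4]
12: 0x29 (blk 10, set 0) → L1-HIT  vc=[4]
13: 0x12 (blk 4, set 0) → VC-HIT  vc=[10]

MISSES = 2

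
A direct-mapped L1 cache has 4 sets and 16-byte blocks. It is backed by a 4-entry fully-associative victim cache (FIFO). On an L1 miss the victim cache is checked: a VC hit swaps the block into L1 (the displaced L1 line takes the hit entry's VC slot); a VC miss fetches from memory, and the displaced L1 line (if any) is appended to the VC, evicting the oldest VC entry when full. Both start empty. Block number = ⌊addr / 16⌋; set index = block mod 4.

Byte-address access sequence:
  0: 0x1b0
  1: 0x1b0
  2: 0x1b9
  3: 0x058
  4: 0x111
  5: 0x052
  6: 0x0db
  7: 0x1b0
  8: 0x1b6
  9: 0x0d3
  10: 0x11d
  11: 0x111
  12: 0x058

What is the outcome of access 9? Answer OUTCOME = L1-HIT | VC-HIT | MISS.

OUTCOME = L1-HIT

  [0] addr=0x1b0 blk=27 s=3: MISS | VC []
  [1] addr=0x1b0 blk=27 s=3: L1-HIT | VC []
  [2] addr=0x1b9 blk=27 s=3: L1-HIT | VC []
  [3] addr=0x58 blk=5 s=1: MISS | VC []
  [4] addr=0x111 blk=17 s=1: MISS | VC [5]
  [5] addr=0x52 blk=5 s=1: VC-HIT | VC [17]
  [6] addr=0xdb blk=13 s=1: MISS | VC [17, 5]
  [7] addr=0x1b0 blk=27 s=3: L1-HIT | VC [17, 5]
  [8] addr=0x1b6 blk=27 s=3: L1-HIT | VC [17, 5]
  [9] addr=0xd3 blk=13 s=1: L1-HIT | VC [17, 5]
  [10] addr=0x11d blk=17 s=1: VC-HIT | VC [13, 5]
  [11] addr=0x111 blk=17 s=1: L1-HIT | VC [13, 5]
  [12] addr=0x58 blk=5 s=1: VC-HIT | VC [13, 17]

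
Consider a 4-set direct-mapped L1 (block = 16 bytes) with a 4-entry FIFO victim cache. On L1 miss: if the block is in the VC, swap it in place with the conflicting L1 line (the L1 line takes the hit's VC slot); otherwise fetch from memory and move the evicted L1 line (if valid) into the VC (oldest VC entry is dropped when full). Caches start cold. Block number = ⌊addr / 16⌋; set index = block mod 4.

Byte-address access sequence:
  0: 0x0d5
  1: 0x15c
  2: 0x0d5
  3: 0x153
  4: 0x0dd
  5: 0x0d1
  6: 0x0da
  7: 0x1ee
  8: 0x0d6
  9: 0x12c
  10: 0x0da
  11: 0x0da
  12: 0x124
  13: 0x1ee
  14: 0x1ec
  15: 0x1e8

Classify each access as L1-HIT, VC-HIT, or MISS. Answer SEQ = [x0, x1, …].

0: 0xd5 (blk 13, set 1) → MISS  vc=[]
1: 0x15c (blk 21, set 1) → MISS  vc=[13]
2: 0xd5 (blk 13, set 1) → VC-HIT  vc=[21]
3: 0x153 (blk 21, set 1) → VC-HIT  vc=[13]
4: 0xdd (blk 13, set 1) → VC-HIT  vc=[21]
5: 0xd1 (blk 13, set 1) → L1-HIT  vc=[21]
6: 0xda (blk 13, set 1) → L1-HIT  vc=[21]
7: 0x1ee (blk 30, set 2) → MISS  vc=[21]
8: 0xd6 (blk 13, set 1) → L1-HIT  vc=[21]
9: 0x12c (blk 18, set 2) → MISS  vc=[21, 30]
10: 0xda (blk 13, set 1) → L1-HIT  vc=[21, 30]
11: 0xda (blk 13, set 1) → L1-HIT  vc=[21, 30]
12: 0x124 (blk 18, set 2) → L1-HIT  vc=[21, 30]
13: 0x1ee (blk 30, set 2) → VC-HIT  vc=[21, 18]
14: 0x1ec (blk 30, set 2) → L1-HIT  vc=[21, 18]
15: 0x1e8 (blk 30, set 2) → L1-HIT  vc=[21, 18]

SEQ = [MISS, MISS, VC-HIT, VC-HIT, VC-HIT, L1-HIT, L1-HIT, MISS, L1-HIT, MISS, L1-HIT, L1-HIT, L1-HIT, VC-HIT, L1-HIT, L1-HIT]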